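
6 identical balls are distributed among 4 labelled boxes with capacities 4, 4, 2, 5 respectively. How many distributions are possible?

Ignoring the caps, the number of non-negative solutions to x_1+…+x_4 = 6 is C(9,3) = 84.
Subtract solutions that violate a single cap (substitute x_i' = x_i − (cap_i+1)): x_1 ≥ 5 gives C(4,3) = 4; x_2 ≥ 5 gives C(4,3) = 4; x_3 ≥ 3 gives C(6,3) = 20; x_4 ≥ 6 gives C(3,3) = 1. Together 29.
No two caps can be exceeded simultaneously, so the pair terms are all 0.
By inclusion–exclusion the count is 84 − 29 + 0 = 55.

55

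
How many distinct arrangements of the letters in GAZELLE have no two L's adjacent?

900

There are 7!/(2!·2!) = 1260 arrangements of GAZELLE in total.
If the two L's are adjacent, glue them into one block, leaving 6 items to arrange: (6)!/(2!) = 360 ways.
Hence 1260 − 360 = 900.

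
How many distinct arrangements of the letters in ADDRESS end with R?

180

With the last slot taken by R, it remains to arrange the other 6 letters (ADDESS).
Those 6 letters have D appearing twice and S appearing twice, giving (6)!/(2!·2!) = 180.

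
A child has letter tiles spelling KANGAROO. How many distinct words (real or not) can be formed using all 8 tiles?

Letter multiplicities in KANGAROO: A×2, G×1, K×1, N×1, O×2, R×1.
So there are 8! / (2!·2!) = 10080 distinguishable arrangements.

10080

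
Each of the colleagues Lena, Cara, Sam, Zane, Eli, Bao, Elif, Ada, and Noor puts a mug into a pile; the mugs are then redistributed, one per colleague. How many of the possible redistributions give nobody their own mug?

133496

Let Aᵢ be the assignments in which colleague i gets their own mug. We want the size of the complement of A₁∪…∪A_9.
By inclusion–exclusion this is Σ_{j=0}^{9} (−1)^j C(9,j)·(9−j)!.
Computing: 362880 − 362880 + 181440 − 60480 + 15120 − 3024 + 504 − 72 + 9 − 1 = 133496.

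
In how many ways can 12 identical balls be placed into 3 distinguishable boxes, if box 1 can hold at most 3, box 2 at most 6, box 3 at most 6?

10

Ignoring the caps, the number of non-negative solutions to x_1+…+x_3 = 12 is C(14,2) = 91.
Subtract solutions that violate a single cap (substitute x_i' = x_i − (cap_i+1)): x_1 ≥ 4 gives C(10,2) = 45; x_2 ≥ 7 gives C(7,2) = 21; x_3 ≥ 7 gives C(7,2) = 21. Together 87.
Add back pairs where two caps are both exceeded: 3 + 3 + 0 = 6.
By inclusion–exclusion the count is 91 − 87 + 6 = 10.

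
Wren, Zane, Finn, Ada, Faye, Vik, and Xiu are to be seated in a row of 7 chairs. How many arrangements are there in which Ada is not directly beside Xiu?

Of the 7! = 5040 arrangements, those with Ada and Xiu adjacent number 2 × 6! = 1440 (treat the pair as a block with 2 internal orders).
Complementary counting: 5040 − 1440 = 3600.

3600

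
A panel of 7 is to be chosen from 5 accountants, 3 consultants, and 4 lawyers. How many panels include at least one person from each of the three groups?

Unrestricted: C(12,7) = 792 ways to pick any 7 of the 12.
Subtract selections that omit an entire group: no accountants → C(7,7) = 1; no consultants → C(9,7) = 36; no lawyers → C(8,7) = 8.
Add back selections omitting two groups (i.e. drawn from a single group): C(5,7) + C(3,7) + C(4,7) = 0.
By inclusion–exclusion: 792 − 45 + 0 = 747.

747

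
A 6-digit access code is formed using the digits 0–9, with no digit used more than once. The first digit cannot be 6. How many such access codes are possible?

136080

The first digit has 10−1 = 9 choices (anything except 6).
The remaining 5 digits are filled from the other 9 symbols without repetition: 9 × 8 × 7 × 6 × 5 = 15120.
Total: 9 × 15120 = 136080.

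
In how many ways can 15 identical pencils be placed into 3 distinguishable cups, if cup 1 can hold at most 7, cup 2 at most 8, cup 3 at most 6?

By stars and bars, unrestricted non-negative solutions to x_1+…+x_3 = 15 number C(15+2,2) = 136.
Subtract solutions that violate a single cap (substitute x_i' = x_i − (cap_i+1)): x_1 ≥ 8 gives C(9,2) = 36; x_2 ≥ 9 gives C(8,2) = 28; x_3 ≥ 7 gives C(10,2) = 45. Together 109.
Add back pairs where two caps are both exceeded: 0 + 1 + 0 = 1.
By inclusion–exclusion the count is 136 − 109 + 1 = 28.

28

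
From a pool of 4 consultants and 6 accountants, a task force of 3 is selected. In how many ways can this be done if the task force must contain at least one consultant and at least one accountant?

96

Total 3-person selections from all 10: C(10,3) = 120.
Selections missing a whole group: no consultants → C(6,3) = 20; no accountants → C(4,3) = 4.
Both groups omitted at once is impossible, so 120 − 24 = 96.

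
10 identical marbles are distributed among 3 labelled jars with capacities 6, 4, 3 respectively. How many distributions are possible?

10

By stars and bars, unrestricted non-negative solutions to x_1+…+x_3 = 10 number C(10+2,2) = 66.
Subtract solutions that violate a single cap (substitute x_i' = x_i − (cap_i+1)): x_1 ≥ 7 gives C(5,2) = 10; x_2 ≥ 5 gives C(7,2) = 21; x_3 ≥ 4 gives C(8,2) = 28. Together 59.
Add back pairs where two caps are both exceeded: 0 + 0 + 3 = 3.
By inclusion–exclusion the count is 66 − 59 + 3 = 10.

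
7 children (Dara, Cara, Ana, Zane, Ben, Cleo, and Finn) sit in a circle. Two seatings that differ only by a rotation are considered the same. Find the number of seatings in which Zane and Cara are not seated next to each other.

Without the restriction there are (6)! = 720 seatings.
Those with Zane next to Cara: fuse the pair into one unit and seat 6 units around a circle — 2·(5)! = 240.
Subtracting, 720 − 240 = 480.

480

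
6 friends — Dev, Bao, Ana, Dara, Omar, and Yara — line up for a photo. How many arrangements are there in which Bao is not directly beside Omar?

480

Of the 6! = 720 arrangements, those with Bao and Omar adjacent number 2 × 5! = 240 (treat the pair as a block with 2 internal orders).
Complementary counting: 720 − 240 = 480.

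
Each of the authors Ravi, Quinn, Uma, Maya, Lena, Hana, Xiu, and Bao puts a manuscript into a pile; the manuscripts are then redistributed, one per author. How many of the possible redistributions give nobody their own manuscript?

Count assignments avoiding every fixed point. For any j of the 8 authors fixed to their own manuscript, the other 8−j can be arranged in (8−j)! ways.
By inclusion–exclusion this is Σ_{j=0}^{8} (−1)^j C(8,j)·(8−j)!.
Computing: 40320 − 40320 + 20160 − 6720 + 1680 − 336 + 56 − 8 + 1 = 14833.

14833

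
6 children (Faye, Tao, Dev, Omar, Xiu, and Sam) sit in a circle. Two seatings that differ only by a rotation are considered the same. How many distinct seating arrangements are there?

120

Fix one person's seat to break rotational symmetry; the remaining 5 people can be arranged in (5)! = 120 ways.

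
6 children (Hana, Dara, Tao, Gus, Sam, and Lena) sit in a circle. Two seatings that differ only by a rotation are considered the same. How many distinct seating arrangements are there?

120

Fix one person's seat to break rotational symmetry; the remaining 5 people can be arranged in (5)! = 120 ways.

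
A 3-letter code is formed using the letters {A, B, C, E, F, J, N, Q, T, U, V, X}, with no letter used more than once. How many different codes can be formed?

With no repetition, fill the 3 letters in order: 12 choices, then 11, down to 10.
That product is 12 × 11 × 10 = 1320.

1320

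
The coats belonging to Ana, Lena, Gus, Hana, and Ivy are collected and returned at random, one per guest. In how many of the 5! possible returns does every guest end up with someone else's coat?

44

Let Aᵢ be the assignments in which guest i gets their own coat. We want the size of the complement of A₁∪…∪A_5.
By inclusion–exclusion this is Σ_{j=0}^{5} (−1)^j C(5,j)·(5−j)!.
Computing: 120 − 120 + 60 − 20 + 5 − 1 = 44.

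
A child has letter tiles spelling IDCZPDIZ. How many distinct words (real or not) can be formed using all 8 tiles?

Letter multiplicities in IDCZPDIZ: C×1, D×2, I×2, P×1, Z×2.
So there are 8! / (2!·2!·2!) = 5040 distinguishable arrangements.

5040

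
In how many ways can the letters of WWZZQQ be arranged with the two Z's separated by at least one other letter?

60

There are 6!/(2!·2!·2!) = 90 arrangements of WWZZQQ in total.
Arrangements with the Z's together: treat ZZ as one letter, giving (5)!/(2!·2!) = 30.
Subtracting, 90 − 30 = 60 arrangements keep the Z's apart.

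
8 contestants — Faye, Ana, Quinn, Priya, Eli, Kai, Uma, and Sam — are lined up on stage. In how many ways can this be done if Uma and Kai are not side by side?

Of the 8! = 40320 arrangements, those with Uma and Kai adjacent number 2 × 7! = 10080 (treat the pair as a block with 2 internal orders).
So 40320 − 10080 = 30240 arrangements keep them apart.

30240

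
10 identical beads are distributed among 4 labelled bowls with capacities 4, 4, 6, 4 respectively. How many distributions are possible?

101

By stars and bars, unrestricted non-negative solutions to x_1+…+x_4 = 10 number C(10+3,3) = 286.
Subtract solutions that violate a single cap (substitute x_i' = x_i − (cap_i+1)): x_1 ≥ 5 gives C(8,3) = 56; x_2 ≥ 5 gives C(8,3) = 56; x_3 ≥ 7 gives C(6,3) = 20; x_4 ≥ 5 gives C(8,3) = 56. Together 188.
Add back pairs where two caps are both exceeded: 1 + 0 + 1 + 0 + 1 + 0 = 3.
By inclusion–exclusion the count is 286 − 188 + 3 = 101.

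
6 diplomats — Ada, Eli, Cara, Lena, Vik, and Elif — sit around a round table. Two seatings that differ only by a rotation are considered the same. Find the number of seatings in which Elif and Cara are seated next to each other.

Glue Elif and Cara into a block (2 internal orders). Seating 5 units around a circle gives (4)! arrangements.
So 2 × (4)! = 2 × 24 = 48.

48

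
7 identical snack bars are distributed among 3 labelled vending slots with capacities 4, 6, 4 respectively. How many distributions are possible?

23

Ignoring the caps, the number of non-negative solutions to x_1+…+x_3 = 7 is C(9,2) = 36.
Subtract solutions that violate a single cap (substitute x_i' = x_i − (cap_i+1)): x_1 ≥ 5 gives C(4,2) = 6; x_2 ≥ 7 gives C(2,2) = 1; x_3 ≥ 5 gives C(4,2) = 6. Together 13.
No two caps can be exceeded simultaneously, so the pair terms are all 0.
By inclusion–exclusion the count is 36 − 13 + 0 = 23.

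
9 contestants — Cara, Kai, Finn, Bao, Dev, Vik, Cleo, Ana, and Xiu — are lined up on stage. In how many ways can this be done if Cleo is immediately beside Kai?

80640

Glue Cleo and Kai into one block (2 internal orders), leaving 8 units to arrange in a row.
That gives 2 × 8! = 2 × 40320 = 80640.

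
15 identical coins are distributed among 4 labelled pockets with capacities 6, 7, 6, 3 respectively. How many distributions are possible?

98

Without the upper bounds there are C(18,3) = 816 ways to split 15 among 4 pockets.
Subtract solutions that violate a single cap (substitute x_i' = x_i − (cap_i+1)): x_1 ≥ 7 gives C(11,3) = 165; x_2 ≥ 8 gives C(10,3) = 120; x_3 ≥ 7 gives C(11,3) = 165; x_4 ≥ 4 gives C(14,3) = 364. Together 814.
Add back pairs where two caps are both exceeded: 1 + 4 + 35 + 1 + 20 + 35 = 96.
By inclusion–exclusion the count is 816 − 814 + 96 = 98.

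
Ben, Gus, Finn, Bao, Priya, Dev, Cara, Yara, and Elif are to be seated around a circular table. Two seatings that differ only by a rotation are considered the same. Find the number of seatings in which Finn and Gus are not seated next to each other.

Without the restriction there are (8)! = 40320 seatings.
Those with Finn next to Gus: fuse the pair into one unit and seat 8 units around a circle — 2·(7)! = 10080.
Subtracting, 40320 − 10080 = 30240.

30240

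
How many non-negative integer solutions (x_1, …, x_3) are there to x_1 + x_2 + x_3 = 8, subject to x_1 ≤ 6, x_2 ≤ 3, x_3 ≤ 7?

26

Ignoring the caps, the number of non-negative solutions to x_1+…+x_3 = 8 is C(10,2) = 45.
Subtract solutions that violate a single cap (substitute x_i' = x_i − (cap_i+1)): x_1 ≥ 7 gives C(3,2) = 3; x_2 ≥ 4 gives C(6,2) = 15; x_3 ≥ 8 gives C(2,2) = 1. Together 19.
No two caps can be exceeded simultaneously, so the pair terms are all 0.
By inclusion–exclusion the count is 45 − 19 + 0 = 26.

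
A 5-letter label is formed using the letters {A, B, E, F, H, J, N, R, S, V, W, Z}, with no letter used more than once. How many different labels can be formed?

This is a permutation of 5 out of 12: P(12,5) = 12!/7!.
That product is 12 × 11 × 10 × 9 × 8 = 95040.

95040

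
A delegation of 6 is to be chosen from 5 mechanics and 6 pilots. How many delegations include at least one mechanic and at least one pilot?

461

With no constraint there are C(11,6) = 462 possible selections.
Subtract selections that omit an entire group: no mechanics → C(6,6) = 1; no pilots → C(5,6) = 0.
Both groups omitted at once is impossible, so 462 − 1 = 461.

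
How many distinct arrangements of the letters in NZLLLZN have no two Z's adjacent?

150

Total arrangements of NZLLLZN: 7!/(3!·2!·2!) = 210.
If the two Z's are adjacent, glue them into one block, leaving 6 items to arrange: (6)!/(3!·2!) = 60 ways.
Hence 210 − 60 = 150.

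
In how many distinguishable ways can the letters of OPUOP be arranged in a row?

30

Letter multiplicities in OPUOP: O×2, P×2, U×1.
So there are 5! / (2!·2!) = 30 distinguishable arrangements.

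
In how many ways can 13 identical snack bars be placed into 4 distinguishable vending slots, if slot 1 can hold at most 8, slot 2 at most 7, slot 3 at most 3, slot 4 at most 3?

Ignoring the caps, the number of non-negative solutions to x_1+…+x_4 = 13 is C(16,3) = 560.
Subtract solutions that violate a single cap (substitute x_i' = x_i − (cap_i+1)): x_1 ≥ 9 gives C(7,3) = 35; x_2 ≥ 8 gives C(8,3) = 56; x_3 ≥ 4 gives C(12,3) = 220; x_4 ≥ 4 gives C(12,3) = 220. Together 531.
Add back pairs where two caps are both exceeded: 0 + 1 + 1 + 4 + 4 + 56 = 66.
By inclusion–exclusion the count is 560 − 531 + 66 = 95.

95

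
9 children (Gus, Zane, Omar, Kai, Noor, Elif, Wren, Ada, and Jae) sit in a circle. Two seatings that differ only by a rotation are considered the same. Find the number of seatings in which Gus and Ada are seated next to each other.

Treat {Gus, Ada} as one unit (2 internal orders) and seat the resulting 8 units around the table: (7)! circular arrangements.
So 2 × (7)! = 2 × 5040 = 10080.

10080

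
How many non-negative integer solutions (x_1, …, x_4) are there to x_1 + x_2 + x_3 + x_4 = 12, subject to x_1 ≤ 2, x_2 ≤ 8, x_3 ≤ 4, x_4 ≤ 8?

112

By stars and bars, unrestricted non-negative solutions to x_1+…+x_4 = 12 number C(12+3,3) = 455.
Subtract solutions that violate a single cap (substitute x_i' = x_i − (cap_i+1)): x_1 ≥ 3 gives C(12,3) = 220; x_2 ≥ 9 gives C(6,3) = 20; x_3 ≥ 5 gives C(10,3) = 120; x_4 ≥ 9 gives C(6,3) = 20. Together 380.
Add back pairs where two caps are both exceeded: 1 + 35 + 1 + 0 + 0 + 0 = 37.
By inclusion–exclusion the count is 455 − 380 + 37 = 112.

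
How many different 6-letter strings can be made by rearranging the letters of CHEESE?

120

CHEESE has 6 letters with E appearing 3 times.
Dividing 6! = 720 by 3! = 6 for the repeated letters gives 120.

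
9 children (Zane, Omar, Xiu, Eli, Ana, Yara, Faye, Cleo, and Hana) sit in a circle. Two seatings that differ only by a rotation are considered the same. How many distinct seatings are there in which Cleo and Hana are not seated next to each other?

30240

Without the restriction there are (8)! = 40320 seatings.
Seatings with Cleo beside Hana: treat them as a block with 2 internal orders, giving 2 × (7)! = 10080.
Subtracting, 40320 − 10080 = 30240.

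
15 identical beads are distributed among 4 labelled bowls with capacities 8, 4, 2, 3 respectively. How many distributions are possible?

10

By stars and bars, unrestricted non-negative solutions to x_1+…+x_4 = 15 number C(15+3,3) = 816.
Subtract solutions that violate a single cap (substitute x_i' = x_i − (cap_i+1)): x_1 ≥ 9 gives C(9,3) = 84; x_2 ≥ 5 gives C(13,3) = 286; x_3 ≥ 3 gives C(15,3) = 455; x_4 ≥ 4 gives C(14,3) = 364. Together 1189.
Add back pairs where two caps are both exceeded: 4 + 20 + 10 + 120 + 84 + 165 = 403.
Subtract triples: 0 + 0 + 0 + 20 = 20.
By inclusion–exclusion the count is 816 − 1189 + 403 − 20 = 10.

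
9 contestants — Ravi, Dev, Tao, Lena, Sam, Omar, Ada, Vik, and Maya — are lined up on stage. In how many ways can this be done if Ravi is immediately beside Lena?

Glue Ravi and Lena into one block (2 internal orders), leaving 8 units to arrange in a row.
So the count is 2·(8)! = 80640.

80640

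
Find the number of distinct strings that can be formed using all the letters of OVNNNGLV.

Letter multiplicities in OVNNNGLV: G×1, L×1, N×3, O×1, V×2.
Dividing 8! = 40320 by 3!·2! = 12 for the repeated letters gives 3360.

3360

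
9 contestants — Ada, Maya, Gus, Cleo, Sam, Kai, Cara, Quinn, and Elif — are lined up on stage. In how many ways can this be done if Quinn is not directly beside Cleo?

There are 9! = 362880 arrangements in all. If Quinn and Cleo are adjacent, merging them into one block gives 2·(8)! = 80640 arrangements.
Complementary counting: 362880 − 80640 = 282240.

282240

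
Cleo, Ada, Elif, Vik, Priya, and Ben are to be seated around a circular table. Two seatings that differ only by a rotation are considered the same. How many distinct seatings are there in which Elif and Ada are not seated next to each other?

72

All circular seatings of 6 people number (5)! = 120.
Seatings with Elif beside Ada: treat them as a block with 2 internal orders, giving 2 × (4)! = 48.
Subtracting, 120 − 48 = 72.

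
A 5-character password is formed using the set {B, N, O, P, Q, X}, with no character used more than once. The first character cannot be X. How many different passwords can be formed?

The first character has 6−1 = 5 choices (anything except X).
The remaining 4 characters are filled from the other 5 symbols without repetition: 5 × 4 × 3 × 2 = 120.
Total: 5 × 120 = 600.

600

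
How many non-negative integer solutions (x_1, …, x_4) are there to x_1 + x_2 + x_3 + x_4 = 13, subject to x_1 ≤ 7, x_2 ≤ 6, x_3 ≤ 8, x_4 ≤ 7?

Without the upper bounds there are C(16,3) = 560 ways to split 13 among 4 variables.
Subtract solutions that violate a single cap (substitute x_i' = x_i − (cap_i+1)): x_1 ≥ 8 gives C(8,3) = 56; x_2 ≥ 7 gives C(9,3) = 84; x_3 ≥ 9 gives C(7,3) = 35; x_4 ≥ 8 gives C(8,3) = 56. Together 231.
No two caps can be exceeded simultaneously, so the pair terms are all 0.
By inclusion–exclusion the count is 560 − 231 + 0 = 329.

329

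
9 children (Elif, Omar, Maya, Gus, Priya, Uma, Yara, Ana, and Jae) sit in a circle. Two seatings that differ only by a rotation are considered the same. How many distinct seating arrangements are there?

40320

Seat Elif anywhere (absorbing the rotational symmetry), then permute the other 8: (8)! = 40320.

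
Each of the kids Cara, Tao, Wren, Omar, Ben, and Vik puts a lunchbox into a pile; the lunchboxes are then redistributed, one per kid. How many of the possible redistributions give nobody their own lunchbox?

This is the derangement count D_6: permutations of 6 items with no fixed point.
By inclusion–exclusion this is Σ_{j=0}^{6} (−1)^j C(6,j)·(6−j)!.
Computing: 720 − 720 + 360 − 120 + 30 − 6 + 1 = 265.

265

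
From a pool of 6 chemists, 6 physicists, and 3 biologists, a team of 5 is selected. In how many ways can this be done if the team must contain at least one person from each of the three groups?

1971

With no constraint there are C(15,5) = 3003 possible selections.
Selections missing a whole group: no chemists → C(9,5) = 126; no physicists → C(9,5) = 126; no biologists → C(12,5) = 792.
Add back selections omitting two groups (i.e. drawn from a single group): C(6,5) + C(6,5) + C(3,5) = 12.
By inclusion–exclusion: 3003 − 1044 + 12 = 1971.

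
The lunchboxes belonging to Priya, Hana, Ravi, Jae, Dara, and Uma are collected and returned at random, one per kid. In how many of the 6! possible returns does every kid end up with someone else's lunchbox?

265

This is the derangement count D_6: permutations of 6 items with no fixed point.
By inclusion–exclusion this is Σ_{j=0}^{6} (−1)^j C(6,j)·(6−j)!.
Computing: 720 − 720 + 360 − 120 + 30 − 6 + 1 = 265.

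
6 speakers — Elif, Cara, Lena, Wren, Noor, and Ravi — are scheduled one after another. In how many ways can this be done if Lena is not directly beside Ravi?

480

There are 6! = 720 arrangements in all. If Lena and Ravi are adjacent, merging them into one block gives 2·(5)! = 240 arrangements.
So 720 − 240 = 480 arrangements keep them apart.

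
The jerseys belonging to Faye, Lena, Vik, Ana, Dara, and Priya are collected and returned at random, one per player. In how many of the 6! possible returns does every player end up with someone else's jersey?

265

Let Aᵢ be the assignments in which player i gets their old jersey. We want the size of the complement of A₁∪…∪A_6.
By inclusion–exclusion this is Σ_{j=0}^{6} (−1)^j C(6,j)·(6−j)!.
Computing: 720 − 720 + 360 − 120 + 30 − 6 + 1 = 265.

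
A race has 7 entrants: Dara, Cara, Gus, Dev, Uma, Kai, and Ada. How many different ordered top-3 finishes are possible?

210

There are 7 choices for 1st place, 6 for 2nd, and 5 for 3rd.
That gives 7 × 6 × 5 = 210.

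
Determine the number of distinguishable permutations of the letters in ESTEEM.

The 6 letters of ESTEEM have repeats: E appearing 3 times.
Dividing 6! = 720 by 3! = 6 for the repeated letters gives 120.

120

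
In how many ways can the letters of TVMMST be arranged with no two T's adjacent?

There are 6!/(2!·2!) = 180 arrangements of TVMMST in total.
Arrangements with the T's together: treat TT as one letter, giving (5)!/(2!) = 60.
Hence 180 − 60 = 120.

120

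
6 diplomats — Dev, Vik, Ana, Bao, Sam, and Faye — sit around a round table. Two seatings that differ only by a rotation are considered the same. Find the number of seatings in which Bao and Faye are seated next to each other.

48

Treat {Bao, Faye} as one unit (2 internal orders) and seat the resulting 5 units around the table: (4)! circular arrangements.
So 2 × (4)! = 2 × 24 = 48.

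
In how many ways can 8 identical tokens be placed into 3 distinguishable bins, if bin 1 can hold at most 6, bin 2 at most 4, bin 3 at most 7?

31

Ignoring the caps, the number of non-negative solutions to x_1+…+x_3 = 8 is C(10,2) = 45.
Subtract solutions that violate a single cap (substitute x_i' = x_i − (cap_i+1)): x_1 ≥ 7 gives C(3,2) = 3; x_2 ≥ 5 gives C(5,2) = 10; x_3 ≥ 8 gives C(2,2) = 1. Together 14.
No two caps can be exceeded simultaneously, so the pair terms are all 0.
By inclusion–exclusion the count is 45 − 14 + 0 = 31.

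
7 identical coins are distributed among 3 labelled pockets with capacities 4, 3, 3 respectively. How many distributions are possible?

Ignoring the caps, the number of non-negative solutions to x_1+…+x_3 = 7 is C(9,2) = 36.
Subtract solutions that violate a single cap (substitute x_i' = x_i − (cap_i+1)): x_1 ≥ 5 gives C(4,2) = 6; x_2 ≥ 4 gives C(5,2) = 10; x_3 ≥ 4 gives C(5,2) = 10. Together 26.
No two caps can be exceeded simultaneously, so the pair terms are all 0.
By inclusion–exclusion the count is 36 − 26 + 0 = 10.

10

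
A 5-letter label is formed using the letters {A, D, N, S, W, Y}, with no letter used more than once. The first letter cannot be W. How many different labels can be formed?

The first letter has 6−1 = 5 choices (anything except W).
The remaining 4 letters are filled from the other 5 symbols without repetition: 5 × 4 × 3 × 2 = 120.
Total: 5 × 120 = 600.

600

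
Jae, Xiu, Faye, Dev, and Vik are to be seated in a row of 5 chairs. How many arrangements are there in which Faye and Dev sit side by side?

Place the 3 others and the Faye-Dev pair as 4 objects in a line; the pair has 2 internal arrangements.
That gives 2 × 4! = 2 × 24 = 48.

48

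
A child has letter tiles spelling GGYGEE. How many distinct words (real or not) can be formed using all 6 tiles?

60

GGYGEE has 6 letters with E appearing twice and G appearing 3 times.
So there are 6! / (3!·2!) = 60 distinguishable arrangements.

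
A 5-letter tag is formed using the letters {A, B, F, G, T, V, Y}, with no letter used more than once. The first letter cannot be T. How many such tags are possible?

2160

The first letter has 7−1 = 6 choices (anything except T).
The remaining 4 letters are filled from the other 6 symbols without repetition: 6 × 5 × 4 × 3 = 360.
Total: 6 × 360 = 2160.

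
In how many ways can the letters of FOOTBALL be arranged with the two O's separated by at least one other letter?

7560

There are 8!/(2!·2!) = 10080 arrangements of FOOTBALL in total.
Arrangements with the O's together: treat OO as one letter, giving (7)!/(2!) = 2520.
Subtracting, 10080 − 2520 = 7560 arrangements keep the O's apart.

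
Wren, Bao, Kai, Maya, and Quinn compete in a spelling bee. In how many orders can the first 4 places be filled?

120

This is an ordered selection of 4 from 5: P(5,4).
That gives 5 × 4 × 3 × 2 = 120.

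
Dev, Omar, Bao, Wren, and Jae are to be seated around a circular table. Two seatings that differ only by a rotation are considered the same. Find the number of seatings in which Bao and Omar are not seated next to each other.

Without the restriction there are (4)! = 24 seatings.
Seatings with Bao beside Omar: treat them as a block with 2 internal orders, giving 2 × (3)! = 12.
Subtracting, 24 − 12 = 12.

12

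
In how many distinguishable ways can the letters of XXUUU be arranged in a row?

Letter multiplicities in XXUUU: U×3, X×2.
So there are 5! / (3!·2!) = 10 distinguishable arrangements.

10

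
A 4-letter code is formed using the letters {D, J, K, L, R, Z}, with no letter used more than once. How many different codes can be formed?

With no repetition, fill the 4 letters in order: 6 choices, then 5, down to 3.
That product is 6 × 5 × 4 × 3 = 360.

360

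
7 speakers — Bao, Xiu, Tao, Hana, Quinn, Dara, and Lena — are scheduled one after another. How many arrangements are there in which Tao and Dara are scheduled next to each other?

Place the 5 others and the Tao-Dara pair as 6 objects in a line; the pair has 2 internal arrangements.
That gives 2 × 6! = 2 × 720 = 1440.

1440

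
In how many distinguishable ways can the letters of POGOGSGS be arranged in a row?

Letter multiplicities in POGOGSGS: G×3, O×2, P×1, S×2.
So there are 8! / (3!·2!·2!) = 1680 distinguishable arrangements.

1680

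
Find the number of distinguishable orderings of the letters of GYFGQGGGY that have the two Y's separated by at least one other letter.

1176

There are 9!/(5!·2!) = 1512 arrangements of GYFGQGGGY in total.
If the two Y's are adjacent, glue them into one block, leaving 8 items to arrange: (8)!/(5!) = 336 ways.
Hence 1512 − 336 = 1176.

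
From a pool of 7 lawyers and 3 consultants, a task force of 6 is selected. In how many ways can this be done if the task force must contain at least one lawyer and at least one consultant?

203

Unrestricted: C(10,6) = 210 ways to pick any 6 of the 10.
Subtract selections that omit an entire group: no lawyers → C(3,6) = 0; no consultants → C(7,6) = 7.
Both groups omitted at once is impossible, so 210 − 7 = 203.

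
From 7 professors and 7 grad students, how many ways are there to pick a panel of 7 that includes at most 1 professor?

50

Split by how many professors are chosen (0 through 1).
Sum: C(7,0)·C(7,7) + C(7,1)·C(7,6) = 1 + 49 = 50.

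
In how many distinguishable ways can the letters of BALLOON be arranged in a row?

The 7 letters of BALLOON have repeats: L appearing twice and O appearing twice.
Dividing 7! = 5040 by 2!·2! = 4 for the repeated letters gives 1260.

1260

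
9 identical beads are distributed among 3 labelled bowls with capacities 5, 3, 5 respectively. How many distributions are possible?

By stars and bars, unrestricted non-negative solutions to x_1+…+x_3 = 9 number C(9+2,2) = 55.
Subtract solutions that violate a single cap (substitute x_i' = x_i − (cap_i+1)): x_1 ≥ 6 gives C(5,2) = 10; x_2 ≥ 4 gives C(7,2) = 21; x_3 ≥ 6 gives C(5,2) = 10. Together 41.
No two caps can be exceeded simultaneously, so the pair terms are all 0.
By inclusion–exclusion the count is 55 − 41 + 0 = 14.

14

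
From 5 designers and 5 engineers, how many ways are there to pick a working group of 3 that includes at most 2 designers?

110

Split by how many designers are chosen (0 through 2).
Sum: C(5,0)·C(5,3) + C(5,1)·C(5,2) + C(5,2)·C(5,1) = 10 + 50 + 50 = 110.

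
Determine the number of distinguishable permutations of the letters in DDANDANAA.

1260

Letter multiplicities in DDANDANAA: A×4, D×3, N×2.
Dividing 9! = 362880 by 4!·3!·2! = 288 for the repeated letters gives 1260.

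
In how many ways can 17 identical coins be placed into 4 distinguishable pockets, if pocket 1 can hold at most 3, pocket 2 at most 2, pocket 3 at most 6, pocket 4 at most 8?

By stars and bars, unrestricted non-negative solutions to x_1+…+x_4 = 17 number C(17+3,3) = 1140.
Subtract solutions that violate a single cap (substitute x_i' = x_i − (cap_i+1)): x_1 ≥ 4 gives C(16,3) = 560; x_2 ≥ 3 gives C(17,3) = 680; x_3 ≥ 7 gives C(13,3) = 286; x_4 ≥ 9 gives C(11,3) = 165. Together 1691.
Add back pairs where two caps are both exceeded: 286 + 84 + 35 + 120 + 56 + 4 = 585.
Subtract triples: 20 + 4 + 0 + 0 = 24.
By inclusion–exclusion the count is 1140 − 1691 + 585 − 24 = 10.

10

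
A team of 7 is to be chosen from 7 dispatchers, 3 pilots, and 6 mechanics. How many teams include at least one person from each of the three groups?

With no constraint there are C(16,7) = 11440 possible selections.
Subtract selections that omit an entire group: no dispatchers → C(9,7) = 36; no pilots → C(13,7) = 1716; no mechanics → C(10,7) = 120.
Add back selections omitting two groups (i.e. drawn from a single group): C(7,7) + C(3,7) + C(6,7) = 1.
By inclusion–exclusion: 11440 − 1872 + 1 = 9569.

9569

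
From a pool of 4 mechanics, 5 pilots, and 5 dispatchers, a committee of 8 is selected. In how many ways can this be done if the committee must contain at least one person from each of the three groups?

2940

Total 8-person selections from all 14: C(14,8) = 3003.
Selections missing a whole group: no mechanics → C(10,8) = 45; no pilots → C(9,8) = 9; no dispatchers → C(9,8) = 9.
Add back selections omitting two groups (i.e. drawn from a single group): C(4,8) + C(5,8) + C(5,8) = 0.
By inclusion–exclusion: 3003 − 63 + 0 = 2940.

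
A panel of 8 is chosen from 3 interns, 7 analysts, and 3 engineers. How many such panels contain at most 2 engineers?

Split by how many engineers are chosen (0 through 2).
Sum: C(3,0)·C(10,8) + C(3,1)·C(10,7) + C(3,2)·C(10,6) = 45 + 360 + 630 = 1035.

1035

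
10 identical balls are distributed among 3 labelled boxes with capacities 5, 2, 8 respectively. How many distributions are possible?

Without the upper bounds there are C(12,2) = 66 ways to split 10 among 3 boxes.
Subtract solutions that violate a single cap (substitute x_i' = x_i − (cap_i+1)): x_1 ≥ 6 gives C(6,2) = 15; x_2 ≥ 3 gives C(9,2) = 36; x_3 ≥ 9 gives C(3,2) = 3. Together 54.
Add back pairs where two caps are both exceeded: 3 + 0 + 0 = 3.
By inclusion–exclusion the count is 66 − 54 + 3 = 15.

15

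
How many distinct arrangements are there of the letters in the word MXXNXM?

MXXNXM has 6 letters with M appearing twice and X appearing 3 times.
The number of distinct arrangements is 6!/(3!·2!) = 720/12 = 60.

60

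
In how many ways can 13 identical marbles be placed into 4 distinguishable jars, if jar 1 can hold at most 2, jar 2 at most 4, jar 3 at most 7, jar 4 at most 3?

19

By stars and bars, unrestricted non-negative solutions to x_1+…+x_4 = 13 number C(13+3,3) = 560.
Subtract solutions that violate a single cap (substitute x_i' = x_i − (cap_i+1)): x_1 ≥ 3 gives C(13,3) = 286; x_2 ≥ 5 gives C(11,3) = 165; x_3 ≥ 8 gives C(8,3) = 56; x_4 ≥ 4 gives C(12,3) = 220. Together 727.
Add back pairs where two caps are both exceeded: 56 + 10 + 84 + 1 + 35 + 4 = 190.
Subtract triples: 0 + 4 + 0 + 0 = 4.
By inclusion–exclusion the count is 560 − 727 + 190 − 4 = 19.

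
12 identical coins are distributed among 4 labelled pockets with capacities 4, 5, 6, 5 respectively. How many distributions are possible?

Ignoring the caps, the number of non-negative solutions to x_1+…+x_4 = 12 is C(15,3) = 455.
Subtract solutions that violate a single cap (substitute x_i' = x_i − (cap_i+1)): x_1 ≥ 5 gives C(10,3) = 120; x_2 ≥ 6 gives C(9,3) = 84; x_3 ≥ 7 gives C(8,3) = 56; x_4 ≥ 6 gives C(9,3) = 84. Together 344.
Add back pairs where two caps are both exceeded: 4 + 1 + 4 + 0 + 1 + 0 = 10.
By inclusion–exclusion the count is 455 − 344 + 10 = 121.

121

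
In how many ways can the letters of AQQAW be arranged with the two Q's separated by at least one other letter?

There are 5!/(2!·2!) = 30 arrangements of AQQAW in total.
Arrangements with the Q's together: treat QQ as one letter, giving (4)!/(2!) = 12.
Subtracting, 30 − 12 = 18 arrangements keep the Q's apart.

18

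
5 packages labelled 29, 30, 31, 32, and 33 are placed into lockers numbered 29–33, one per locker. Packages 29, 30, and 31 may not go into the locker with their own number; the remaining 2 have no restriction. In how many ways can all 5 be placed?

64

Let Aᵢ (for i ∈ {29, 30, 31}) be the placements that put package i in its forbidden locker. Any j of these fix j positions, leaving (5−j)! ways to fill the rest, and there are C(3,j) ways to pick which j.
By inclusion–exclusion, the number of valid placements is Σ_{j=0}^{3} (−1)^j C(3,j)·(5−j)!.
Computing: 120 − 72 + 18 − 2 = 64.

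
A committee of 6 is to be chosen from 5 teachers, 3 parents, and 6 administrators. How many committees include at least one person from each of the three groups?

2430

Total 6-person selections from all 14: C(14,6) = 3003.
Selections missing a whole group: no teachers → C(9,6) = 84; no parents → C(11,6) = 462; no administrators → C(8,6) = 28.
Add back selections omitting two groups (i.e. drawn from a single group): C(5,6) + C(3,6) + C(6,6) = 1.
By inclusion–exclusion: 3003 − 574 + 1 = 2430.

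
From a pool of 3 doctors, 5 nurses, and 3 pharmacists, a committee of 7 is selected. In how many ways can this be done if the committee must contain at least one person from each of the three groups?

314

With no constraint there are C(11,7) = 330 possible selections.
Selections missing a whole group: no doctors → C(8,7) = 8; no nurses → C(6,7) = 0; no pharmacists → C(8,7) = 8.
Add back selections omitting two groups (i.e. drawn from a single group): C(3,7) + C(5,7) + C(3,7) = 0.
By inclusion–exclusion: 330 − 16 + 0 = 314.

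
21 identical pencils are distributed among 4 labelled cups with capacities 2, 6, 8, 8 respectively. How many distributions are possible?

Without the upper bounds there are C(24,3) = 2024 ways to split 21 among 4 cups.
Subtract solutions that violate a single cap (substitute x_i' = x_i − (cap_i+1)): x_1 ≥ 3 gives C(21,3) = 1330; x_2 ≥ 7 gives C(17,3) = 680; x_3 ≥ 9 gives C(15,3) = 455; x_4 ≥ 9 gives C(15,3) = 455. Together 2920.
Add back pairs where two caps are both exceeded: 364 + 220 + 220 + 56 + 56 + 20 = 936.
Subtract triples: 10 + 10 + 1 + 0 = 21.
By inclusion–exclusion the count is 2024 − 2920 + 936 − 21 = 19.

19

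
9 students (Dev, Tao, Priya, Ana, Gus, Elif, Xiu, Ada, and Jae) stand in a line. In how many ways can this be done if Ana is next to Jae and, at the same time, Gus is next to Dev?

20160

Treat {Ana,Jae} as one block (2 orders) and {Gus,Dev} as another (2 orders).
That leaves 7 units to arrange: 2 × 2 × 7! = 4 × 5040 = 20160.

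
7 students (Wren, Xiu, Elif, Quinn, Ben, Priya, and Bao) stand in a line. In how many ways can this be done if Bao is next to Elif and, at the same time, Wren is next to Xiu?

Treat {Bao,Elif} as one block (2 orders) and {Wren,Xiu} as another (2 orders).
That leaves 5 units to arrange: 2 × 2 × 5! = 4 × 120 = 480.

480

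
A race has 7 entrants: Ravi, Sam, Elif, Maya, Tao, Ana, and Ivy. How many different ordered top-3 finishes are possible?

There are 7 choices for 1st place, 6 for 2nd, and 5 for 3rd.
That gives 7 × 6 × 5 = 210.

210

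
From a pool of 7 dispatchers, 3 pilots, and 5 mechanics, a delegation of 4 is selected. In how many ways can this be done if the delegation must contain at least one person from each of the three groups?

630

Total 4-person selections from all 15: C(15,4) = 1365.
Selections missing a whole group: no dispatchers → C(8,4) = 70; no pilots → C(12,4) = 495; no mechanics → C(10,4) = 210.
Add back selections omitting two groups (i.e. drawn from a single group): C(7,4) + C(3,4) + C(5,4) = 40.
By inclusion–exclusion: 1365 − 775 + 40 = 630.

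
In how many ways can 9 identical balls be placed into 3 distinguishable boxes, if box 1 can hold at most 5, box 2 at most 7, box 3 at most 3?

Without the upper bounds there are C(11,2) = 55 ways to split 9 among 3 boxes.
Subtract solutions that violate a single cap (substitute x_i' = x_i − (cap_i+1)): x_1 ≥ 6 gives C(5,2) = 10; x_2 ≥ 8 gives C(3,2) = 3; x_3 ≥ 4 gives C(7,2) = 21. Together 34.
No two caps can be exceeded simultaneously, so the pair terms are all 0.
By inclusion–exclusion the count is 55 − 34 + 0 = 21.

21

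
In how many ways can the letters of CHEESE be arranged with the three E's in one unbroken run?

Treat the 3 copies of E as a single block. The multiset to arrange is then {EEE, C, H, S}, 4 items in all.
All 4 items are distinct, so there are (4)! = 24 arrangements.

24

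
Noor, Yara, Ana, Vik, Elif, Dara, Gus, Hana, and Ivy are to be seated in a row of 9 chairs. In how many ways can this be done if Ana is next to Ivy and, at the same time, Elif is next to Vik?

20160

Treat {Ana,Ivy} as one block (2 orders) and {Elif,Vik} as another (2 orders).
That leaves 7 units to arrange: 2 × 2 × 7! = 4 × 5040 = 20160.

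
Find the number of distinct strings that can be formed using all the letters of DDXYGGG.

DDXYGGG has 7 letters with D appearing twice and G appearing 3 times.
So there are 7! / (3!·2!) = 420 distinguishable arrangements.

420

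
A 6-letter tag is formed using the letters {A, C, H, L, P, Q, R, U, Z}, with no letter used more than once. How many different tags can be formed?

60480

Choose and order 6 of the 9 symbols: the first letter has 9 options, the next 8, and so on down to 4.
That product is 9 × 8 × 7 × 6 × 5 × 4 = 60480.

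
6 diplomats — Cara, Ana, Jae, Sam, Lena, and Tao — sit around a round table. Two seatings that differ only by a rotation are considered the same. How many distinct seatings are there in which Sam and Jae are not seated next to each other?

All circular seatings of 6 people number (5)! = 120.
Seatings with Sam beside Jae: treat them as a block with 2 internal orders, giving 2 × (4)! = 48.
Subtracting, 120 − 48 = 72.

72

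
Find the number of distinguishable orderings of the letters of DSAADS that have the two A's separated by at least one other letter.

There are 6!/(2!·2!·2!) = 90 arrangements of DSAADS in total.
Arrangements with the A's together: treat AA as one letter, giving (5)!/(2!·2!) = 30.
Subtracting, 90 − 30 = 60 arrangements keep the A's apart.

60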